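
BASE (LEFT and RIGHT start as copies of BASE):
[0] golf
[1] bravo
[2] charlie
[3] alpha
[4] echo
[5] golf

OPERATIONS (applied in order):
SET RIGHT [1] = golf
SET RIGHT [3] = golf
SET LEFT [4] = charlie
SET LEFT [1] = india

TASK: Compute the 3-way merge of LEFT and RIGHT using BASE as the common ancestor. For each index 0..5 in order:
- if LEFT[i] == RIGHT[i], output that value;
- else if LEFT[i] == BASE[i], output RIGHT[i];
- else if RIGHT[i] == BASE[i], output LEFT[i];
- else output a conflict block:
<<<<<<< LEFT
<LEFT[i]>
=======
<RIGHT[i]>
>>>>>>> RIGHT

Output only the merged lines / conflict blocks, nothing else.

Final LEFT:  [golf, india, charlie, alpha, charlie, golf]
Final RIGHT: [golf, golf, charlie, golf, echo, golf]
i=0: L=golf R=golf -> agree -> golf
i=1: BASE=bravo L=india R=golf all differ -> CONFLICT
i=2: L=charlie R=charlie -> agree -> charlie
i=3: L=alpha=BASE, R=golf -> take RIGHT -> golf
i=4: L=charlie, R=echo=BASE -> take LEFT -> charlie
i=5: L=golf R=golf -> agree -> golf

Answer: golf
<<<<<<< LEFT
india
=======
golf
>>>>>>> RIGHT
charlie
golf
charlie
golf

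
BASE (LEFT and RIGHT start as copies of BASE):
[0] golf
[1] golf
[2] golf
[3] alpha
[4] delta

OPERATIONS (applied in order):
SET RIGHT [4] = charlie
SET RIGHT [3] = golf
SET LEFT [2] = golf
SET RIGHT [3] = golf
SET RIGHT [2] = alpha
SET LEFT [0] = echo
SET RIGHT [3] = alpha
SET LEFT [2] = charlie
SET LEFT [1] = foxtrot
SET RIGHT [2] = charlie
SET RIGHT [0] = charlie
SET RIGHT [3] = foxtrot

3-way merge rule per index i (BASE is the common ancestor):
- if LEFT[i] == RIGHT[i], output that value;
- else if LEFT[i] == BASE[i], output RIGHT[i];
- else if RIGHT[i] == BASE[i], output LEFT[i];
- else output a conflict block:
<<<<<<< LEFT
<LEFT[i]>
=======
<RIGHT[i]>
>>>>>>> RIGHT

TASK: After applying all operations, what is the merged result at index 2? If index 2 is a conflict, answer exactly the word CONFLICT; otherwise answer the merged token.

Final LEFT:  [echo, foxtrot, charlie, alpha, delta]
Final RIGHT: [charlie, golf, charlie, foxtrot, charlie]
i=0: BASE=golf L=echo R=charlie all differ -> CONFLICT
i=1: L=foxtrot, R=golf=BASE -> take LEFT -> foxtrot
i=2: L=charlie R=charlie -> agree -> charlie
i=3: L=alpha=BASE, R=foxtrot -> take RIGHT -> foxtrot
i=4: L=delta=BASE, R=charlie -> take RIGHT -> charlie
Index 2 -> charlie

Answer: charlie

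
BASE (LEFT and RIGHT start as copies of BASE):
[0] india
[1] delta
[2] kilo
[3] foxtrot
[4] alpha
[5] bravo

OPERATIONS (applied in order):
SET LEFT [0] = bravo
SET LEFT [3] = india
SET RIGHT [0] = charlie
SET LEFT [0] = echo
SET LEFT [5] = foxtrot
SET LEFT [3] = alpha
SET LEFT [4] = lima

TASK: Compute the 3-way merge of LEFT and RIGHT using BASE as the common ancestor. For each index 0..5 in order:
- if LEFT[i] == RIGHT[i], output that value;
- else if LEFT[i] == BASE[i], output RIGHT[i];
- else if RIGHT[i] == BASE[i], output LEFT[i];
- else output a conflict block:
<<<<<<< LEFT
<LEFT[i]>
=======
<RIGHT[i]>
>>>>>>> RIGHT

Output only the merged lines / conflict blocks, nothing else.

Answer: <<<<<<< LEFT
echo
=======
charlie
>>>>>>> RIGHT
delta
kilo
alpha
lima
foxtrot

Derivation:
Final LEFT:  [echo, delta, kilo, alpha, lima, foxtrot]
Final RIGHT: [charlie, delta, kilo, foxtrot, alpha, bravo]
i=0: BASE=india L=echo R=charlie all differ -> CONFLICT
i=1: L=delta R=delta -> agree -> delta
i=2: L=kilo R=kilo -> agree -> kilo
i=3: L=alpha, R=foxtrot=BASE -> take LEFT -> alpha
i=4: L=lima, R=alpha=BASE -> take LEFT -> lima
i=5: L=foxtrot, R=bravo=BASE -> take LEFT -> foxtrot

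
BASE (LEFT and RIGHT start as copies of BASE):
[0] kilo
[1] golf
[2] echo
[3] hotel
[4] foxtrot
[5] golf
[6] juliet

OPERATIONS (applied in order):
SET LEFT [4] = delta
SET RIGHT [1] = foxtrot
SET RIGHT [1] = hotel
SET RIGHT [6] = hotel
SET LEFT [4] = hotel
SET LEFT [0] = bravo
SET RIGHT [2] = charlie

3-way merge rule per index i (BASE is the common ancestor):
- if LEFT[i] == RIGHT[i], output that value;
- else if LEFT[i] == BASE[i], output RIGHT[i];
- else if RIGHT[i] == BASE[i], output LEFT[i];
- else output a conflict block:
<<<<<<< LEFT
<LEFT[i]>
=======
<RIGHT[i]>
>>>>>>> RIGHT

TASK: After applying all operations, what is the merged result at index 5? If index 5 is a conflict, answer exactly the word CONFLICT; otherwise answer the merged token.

Final LEFT:  [bravo, golf, echo, hotel, hotel, golf, juliet]
Final RIGHT: [kilo, hotel, charlie, hotel, foxtrot, golf, hotel]
i=0: L=bravo, R=kilo=BASE -> take LEFT -> bravo
i=1: L=golf=BASE, R=hotel -> take RIGHT -> hotel
i=2: L=echo=BASE, R=charlie -> take RIGHT -> charlie
i=3: L=hotel R=hotel -> agree -> hotel
i=4: L=hotel, R=foxtrot=BASE -> take LEFT -> hotel
i=5: L=golf R=golf -> agree -> golf
i=6: L=juliet=BASE, R=hotel -> take RIGHT -> hotel
Index 5 -> golf

Answer: golf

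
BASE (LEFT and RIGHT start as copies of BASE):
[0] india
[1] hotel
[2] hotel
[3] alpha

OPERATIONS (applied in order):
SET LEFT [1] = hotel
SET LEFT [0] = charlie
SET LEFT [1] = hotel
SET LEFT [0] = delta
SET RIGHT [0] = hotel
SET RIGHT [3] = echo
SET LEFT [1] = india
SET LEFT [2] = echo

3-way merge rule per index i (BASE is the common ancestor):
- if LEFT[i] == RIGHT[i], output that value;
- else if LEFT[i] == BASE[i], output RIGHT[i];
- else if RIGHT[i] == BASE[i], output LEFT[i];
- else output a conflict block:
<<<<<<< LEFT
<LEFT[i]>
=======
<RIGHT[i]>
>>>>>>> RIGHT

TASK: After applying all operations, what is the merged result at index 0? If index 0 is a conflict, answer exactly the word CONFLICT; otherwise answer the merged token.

Answer: CONFLICT

Derivation:
Final LEFT:  [delta, india, echo, alpha]
Final RIGHT: [hotel, hotel, hotel, echo]
i=0: BASE=india L=delta R=hotel all differ -> CONFLICT
i=1: L=india, R=hotel=BASE -> take LEFT -> india
i=2: L=echo, R=hotel=BASE -> take LEFT -> echo
i=3: L=alpha=BASE, R=echo -> take RIGHT -> echo
Index 0 -> CONFLICT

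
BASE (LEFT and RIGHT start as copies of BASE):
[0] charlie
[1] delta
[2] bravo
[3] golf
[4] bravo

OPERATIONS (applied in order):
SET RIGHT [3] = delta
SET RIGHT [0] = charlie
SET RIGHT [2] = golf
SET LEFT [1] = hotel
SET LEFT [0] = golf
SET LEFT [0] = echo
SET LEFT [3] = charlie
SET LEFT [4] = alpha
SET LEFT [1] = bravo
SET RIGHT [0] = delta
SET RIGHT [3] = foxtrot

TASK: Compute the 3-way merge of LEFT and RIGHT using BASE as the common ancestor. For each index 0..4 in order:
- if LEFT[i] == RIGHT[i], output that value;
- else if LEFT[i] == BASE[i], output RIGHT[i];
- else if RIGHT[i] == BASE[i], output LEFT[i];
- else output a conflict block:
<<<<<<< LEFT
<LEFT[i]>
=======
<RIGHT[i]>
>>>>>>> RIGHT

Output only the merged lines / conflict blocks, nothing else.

Answer: <<<<<<< LEFT
echo
=======
delta
>>>>>>> RIGHT
bravo
golf
<<<<<<< LEFT
charlie
=======
foxtrot
>>>>>>> RIGHT
alpha

Derivation:
Final LEFT:  [echo, bravo, bravo, charlie, alpha]
Final RIGHT: [delta, delta, golf, foxtrot, bravo]
i=0: BASE=charlie L=echo R=delta all differ -> CONFLICT
i=1: L=bravo, R=delta=BASE -> take LEFT -> bravo
i=2: L=bravo=BASE, R=golf -> take RIGHT -> golf
i=3: BASE=golf L=charlie R=foxtrot all differ -> CONFLICT
i=4: L=alpha, R=bravo=BASE -> take LEFT -> alpha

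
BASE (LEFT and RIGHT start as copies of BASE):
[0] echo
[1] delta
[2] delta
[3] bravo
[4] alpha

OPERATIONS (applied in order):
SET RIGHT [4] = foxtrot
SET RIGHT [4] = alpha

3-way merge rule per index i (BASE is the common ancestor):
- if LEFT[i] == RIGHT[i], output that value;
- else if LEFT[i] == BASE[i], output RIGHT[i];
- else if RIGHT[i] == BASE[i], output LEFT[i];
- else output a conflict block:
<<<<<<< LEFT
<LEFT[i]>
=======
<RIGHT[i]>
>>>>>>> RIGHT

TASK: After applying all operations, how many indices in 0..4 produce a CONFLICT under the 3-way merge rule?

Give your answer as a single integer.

Final LEFT:  [echo, delta, delta, bravo, alpha]
Final RIGHT: [echo, delta, delta, bravo, alpha]
i=0: L=echo R=echo -> agree -> echo
i=1: L=delta R=delta -> agree -> delta
i=2: L=delta R=delta -> agree -> delta
i=3: L=bravo R=bravo -> agree -> bravo
i=4: L=alpha R=alpha -> agree -> alpha
Conflict count: 0

Answer: 0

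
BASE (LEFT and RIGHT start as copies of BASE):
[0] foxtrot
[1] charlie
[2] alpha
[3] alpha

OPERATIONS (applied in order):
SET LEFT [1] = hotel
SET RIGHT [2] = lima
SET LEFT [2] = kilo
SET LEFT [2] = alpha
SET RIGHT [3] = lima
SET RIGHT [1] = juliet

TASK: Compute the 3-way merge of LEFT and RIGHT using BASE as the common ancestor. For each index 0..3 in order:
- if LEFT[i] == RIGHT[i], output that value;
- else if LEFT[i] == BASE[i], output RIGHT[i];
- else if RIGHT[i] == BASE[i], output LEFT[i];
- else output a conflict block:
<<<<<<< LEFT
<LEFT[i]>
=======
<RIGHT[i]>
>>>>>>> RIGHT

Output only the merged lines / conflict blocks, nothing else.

Final LEFT:  [foxtrot, hotel, alpha, alpha]
Final RIGHT: [foxtrot, juliet, lima, lima]
i=0: L=foxtrot R=foxtrot -> agree -> foxtrot
i=1: BASE=charlie L=hotel R=juliet all differ -> CONFLICT
i=2: L=alpha=BASE, R=lima -> take RIGHT -> lima
i=3: L=alpha=BASE, R=lima -> take RIGHT -> lima

Answer: foxtrot
<<<<<<< LEFT
hotel
=======
juliet
>>>>>>> RIGHT
lima
lima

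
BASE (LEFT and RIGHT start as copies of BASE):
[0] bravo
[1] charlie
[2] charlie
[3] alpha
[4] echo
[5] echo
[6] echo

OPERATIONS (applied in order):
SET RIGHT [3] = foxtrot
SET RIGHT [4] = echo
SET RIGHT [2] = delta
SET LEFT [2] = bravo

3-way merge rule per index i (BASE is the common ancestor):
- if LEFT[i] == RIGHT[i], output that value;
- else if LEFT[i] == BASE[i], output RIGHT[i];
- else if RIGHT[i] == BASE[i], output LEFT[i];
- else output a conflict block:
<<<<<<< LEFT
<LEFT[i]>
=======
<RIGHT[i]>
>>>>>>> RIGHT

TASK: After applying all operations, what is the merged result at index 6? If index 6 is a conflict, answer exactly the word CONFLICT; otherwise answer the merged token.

Answer: echo

Derivation:
Final LEFT:  [bravo, charlie, bravo, alpha, echo, echo, echo]
Final RIGHT: [bravo, charlie, delta, foxtrot, echo, echo, echo]
i=0: L=bravo R=bravo -> agree -> bravo
i=1: L=charlie R=charlie -> agree -> charlie
i=2: BASE=charlie L=bravo R=delta all differ -> CONFLICT
i=3: L=alpha=BASE, R=foxtrot -> take RIGHT -> foxtrot
i=4: L=echo R=echo -> agree -> echo
i=5: L=echo R=echo -> agree -> echo
i=6: L=echo R=echo -> agree -> echo
Index 6 -> echo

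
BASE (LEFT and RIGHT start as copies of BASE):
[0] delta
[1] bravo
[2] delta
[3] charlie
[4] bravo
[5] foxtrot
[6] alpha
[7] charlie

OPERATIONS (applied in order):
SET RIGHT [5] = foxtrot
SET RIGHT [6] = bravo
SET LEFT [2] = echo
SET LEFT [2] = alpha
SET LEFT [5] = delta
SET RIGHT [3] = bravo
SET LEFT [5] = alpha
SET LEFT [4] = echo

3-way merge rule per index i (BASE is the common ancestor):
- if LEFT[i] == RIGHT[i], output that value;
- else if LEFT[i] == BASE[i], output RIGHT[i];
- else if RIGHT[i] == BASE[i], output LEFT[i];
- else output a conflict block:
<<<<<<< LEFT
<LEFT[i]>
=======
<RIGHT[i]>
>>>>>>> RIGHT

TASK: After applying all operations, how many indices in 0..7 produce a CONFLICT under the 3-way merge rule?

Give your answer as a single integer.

Final LEFT:  [delta, bravo, alpha, charlie, echo, alpha, alpha, charlie]
Final RIGHT: [delta, bravo, delta, bravo, bravo, foxtrot, bravo, charlie]
i=0: L=delta R=delta -> agree -> delta
i=1: L=bravo R=bravo -> agree -> bravo
i=2: L=alpha, R=delta=BASE -> take LEFT -> alpha
i=3: L=charlie=BASE, R=bravo -> take RIGHT -> bravo
i=4: L=echo, R=bravo=BASE -> take LEFT -> echo
i=5: L=alpha, R=foxtrot=BASE -> take LEFT -> alpha
i=6: L=alpha=BASE, R=bravo -> take RIGHT -> bravo
i=7: L=charlie R=charlie -> agree -> charlie
Conflict count: 0

Answer: 0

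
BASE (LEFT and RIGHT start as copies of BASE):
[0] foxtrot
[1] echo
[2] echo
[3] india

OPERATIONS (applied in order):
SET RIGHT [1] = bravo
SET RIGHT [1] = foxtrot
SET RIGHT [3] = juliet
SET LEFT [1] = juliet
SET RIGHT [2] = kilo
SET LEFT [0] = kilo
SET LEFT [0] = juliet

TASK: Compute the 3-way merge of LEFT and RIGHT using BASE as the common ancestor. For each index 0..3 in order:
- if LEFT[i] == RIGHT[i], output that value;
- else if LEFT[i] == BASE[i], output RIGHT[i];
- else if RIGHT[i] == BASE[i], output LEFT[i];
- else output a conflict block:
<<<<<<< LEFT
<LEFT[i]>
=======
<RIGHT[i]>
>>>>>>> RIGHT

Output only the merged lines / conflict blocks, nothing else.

Final LEFT:  [juliet, juliet, echo, india]
Final RIGHT: [foxtrot, foxtrot, kilo, juliet]
i=0: L=juliet, R=foxtrot=BASE -> take LEFT -> juliet
i=1: BASE=echo L=juliet R=foxtrot all differ -> CONFLICT
i=2: L=echo=BASE, R=kilo -> take RIGHT -> kilo
i=3: L=india=BASE, R=juliet -> take RIGHT -> juliet

Answer: juliet
<<<<<<< LEFT
juliet
=======
foxtrot
>>>>>>> RIGHT
kilo
juliet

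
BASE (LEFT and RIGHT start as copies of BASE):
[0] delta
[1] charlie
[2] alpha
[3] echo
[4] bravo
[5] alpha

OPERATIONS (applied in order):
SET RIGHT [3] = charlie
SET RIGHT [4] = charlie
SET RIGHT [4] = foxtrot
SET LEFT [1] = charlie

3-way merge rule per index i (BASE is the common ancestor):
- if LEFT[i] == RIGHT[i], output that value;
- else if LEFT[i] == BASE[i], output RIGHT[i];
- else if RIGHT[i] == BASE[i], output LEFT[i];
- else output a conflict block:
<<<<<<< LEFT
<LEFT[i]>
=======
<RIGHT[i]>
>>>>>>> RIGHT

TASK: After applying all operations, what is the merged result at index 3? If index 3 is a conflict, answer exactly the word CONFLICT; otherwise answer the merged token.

Final LEFT:  [delta, charlie, alpha, echo, bravo, alpha]
Final RIGHT: [delta, charlie, alpha, charlie, foxtrot, alpha]
i=0: L=delta R=delta -> agree -> delta
i=1: L=charlie R=charlie -> agree -> charlie
i=2: L=alpha R=alpha -> agree -> alpha
i=3: L=echo=BASE, R=charlie -> take RIGHT -> charlie
i=4: L=bravo=BASE, R=foxtrot -> take RIGHT -> foxtrot
i=5: L=alpha R=alpha -> agree -> alpha
Index 3 -> charlie

Answer: charlie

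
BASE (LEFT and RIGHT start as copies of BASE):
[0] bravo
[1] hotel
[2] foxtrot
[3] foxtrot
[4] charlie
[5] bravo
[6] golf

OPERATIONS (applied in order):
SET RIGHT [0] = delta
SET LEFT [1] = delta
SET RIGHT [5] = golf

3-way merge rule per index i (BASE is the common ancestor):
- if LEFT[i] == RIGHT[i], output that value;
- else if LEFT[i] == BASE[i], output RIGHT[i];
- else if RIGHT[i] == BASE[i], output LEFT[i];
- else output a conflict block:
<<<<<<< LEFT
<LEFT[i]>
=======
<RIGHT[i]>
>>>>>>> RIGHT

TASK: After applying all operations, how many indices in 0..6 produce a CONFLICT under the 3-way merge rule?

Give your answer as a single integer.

Final LEFT:  [bravo, delta, foxtrot, foxtrot, charlie, bravo, golf]
Final RIGHT: [delta, hotel, foxtrot, foxtrot, charlie, golf, golf]
i=0: L=bravo=BASE, R=delta -> take RIGHT -> delta
i=1: L=delta, R=hotel=BASE -> take LEFT -> delta
i=2: L=foxtrot R=foxtrot -> agree -> foxtrot
i=3: L=foxtrot R=foxtrot -> agree -> foxtrot
i=4: L=charlie R=charlie -> agree -> charlie
i=5: L=bravo=BASE, R=golf -> take RIGHT -> golf
i=6: L=golf R=golf -> agree -> golf
Conflict count: 0

Answer: 0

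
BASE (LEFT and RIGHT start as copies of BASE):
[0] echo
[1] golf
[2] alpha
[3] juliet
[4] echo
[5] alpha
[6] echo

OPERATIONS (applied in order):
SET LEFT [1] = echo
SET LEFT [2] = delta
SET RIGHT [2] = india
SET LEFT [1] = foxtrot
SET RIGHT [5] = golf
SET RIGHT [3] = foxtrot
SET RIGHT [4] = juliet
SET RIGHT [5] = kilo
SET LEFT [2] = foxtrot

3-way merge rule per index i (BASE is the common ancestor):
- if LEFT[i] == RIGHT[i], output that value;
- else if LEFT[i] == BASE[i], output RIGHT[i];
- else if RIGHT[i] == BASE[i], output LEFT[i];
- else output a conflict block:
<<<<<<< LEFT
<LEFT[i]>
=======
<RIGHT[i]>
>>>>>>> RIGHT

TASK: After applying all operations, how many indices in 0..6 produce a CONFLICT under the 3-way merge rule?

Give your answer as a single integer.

Answer: 1

Derivation:
Final LEFT:  [echo, foxtrot, foxtrot, juliet, echo, alpha, echo]
Final RIGHT: [echo, golf, india, foxtrot, juliet, kilo, echo]
i=0: L=echo R=echo -> agree -> echo
i=1: L=foxtrot, R=golf=BASE -> take LEFT -> foxtrot
i=2: BASE=alpha L=foxtrot R=india all differ -> CONFLICT
i=3: L=juliet=BASE, R=foxtrot -> take RIGHT -> foxtrot
i=4: L=echo=BASE, R=juliet -> take RIGHT -> juliet
i=5: L=alpha=BASE, R=kilo -> take RIGHT -> kilo
i=6: L=echo R=echo -> agree -> echo
Conflict count: 1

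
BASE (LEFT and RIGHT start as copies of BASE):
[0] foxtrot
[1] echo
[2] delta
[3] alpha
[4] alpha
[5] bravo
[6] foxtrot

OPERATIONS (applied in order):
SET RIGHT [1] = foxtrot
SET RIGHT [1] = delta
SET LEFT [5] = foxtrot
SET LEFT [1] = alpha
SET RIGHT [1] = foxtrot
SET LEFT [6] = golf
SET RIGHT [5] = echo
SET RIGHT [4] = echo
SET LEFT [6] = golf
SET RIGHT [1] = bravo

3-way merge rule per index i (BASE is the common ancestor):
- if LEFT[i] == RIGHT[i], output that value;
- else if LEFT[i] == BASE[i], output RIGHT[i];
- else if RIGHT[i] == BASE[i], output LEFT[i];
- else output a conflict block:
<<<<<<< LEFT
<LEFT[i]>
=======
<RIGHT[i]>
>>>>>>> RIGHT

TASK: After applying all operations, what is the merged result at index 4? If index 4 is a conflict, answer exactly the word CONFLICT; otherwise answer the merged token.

Final LEFT:  [foxtrot, alpha, delta, alpha, alpha, foxtrot, golf]
Final RIGHT: [foxtrot, bravo, delta, alpha, echo, echo, foxtrot]
i=0: L=foxtrot R=foxtrot -> agree -> foxtrot
i=1: BASE=echo L=alpha R=bravo all differ -> CONFLICT
i=2: L=delta R=delta -> agree -> delta
i=3: L=alpha R=alpha -> agree -> alpha
i=4: L=alpha=BASE, R=echo -> take RIGHT -> echo
i=5: BASE=bravo L=foxtrot R=echo all differ -> CONFLICT
i=6: L=golf, R=foxtrot=BASE -> take LEFT -> golf
Index 4 -> echo

Answer: echo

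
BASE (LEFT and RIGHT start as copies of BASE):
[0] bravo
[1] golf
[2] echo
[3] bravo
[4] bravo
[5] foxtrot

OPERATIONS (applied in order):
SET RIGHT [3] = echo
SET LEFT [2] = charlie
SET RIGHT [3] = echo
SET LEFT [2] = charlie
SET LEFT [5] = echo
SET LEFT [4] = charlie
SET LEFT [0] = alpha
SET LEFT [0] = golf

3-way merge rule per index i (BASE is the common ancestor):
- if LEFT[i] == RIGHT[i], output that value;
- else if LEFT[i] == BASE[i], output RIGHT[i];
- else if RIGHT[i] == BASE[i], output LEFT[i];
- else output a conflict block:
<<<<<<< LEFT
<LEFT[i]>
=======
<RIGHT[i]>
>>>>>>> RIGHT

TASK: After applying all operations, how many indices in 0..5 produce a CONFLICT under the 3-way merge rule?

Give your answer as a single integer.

Answer: 0

Derivation:
Final LEFT:  [golf, golf, charlie, bravo, charlie, echo]
Final RIGHT: [bravo, golf, echo, echo, bravo, foxtrot]
i=0: L=golf, R=bravo=BASE -> take LEFT -> golf
i=1: L=golf R=golf -> agree -> golf
i=2: L=charlie, R=echo=BASE -> take LEFT -> charlie
i=3: L=bravo=BASE, R=echo -> take RIGHT -> echo
i=4: L=charlie, R=bravo=BASE -> take LEFT -> charlie
i=5: L=echo, R=foxtrot=BASE -> take LEFT -> echo
Conflict count: 0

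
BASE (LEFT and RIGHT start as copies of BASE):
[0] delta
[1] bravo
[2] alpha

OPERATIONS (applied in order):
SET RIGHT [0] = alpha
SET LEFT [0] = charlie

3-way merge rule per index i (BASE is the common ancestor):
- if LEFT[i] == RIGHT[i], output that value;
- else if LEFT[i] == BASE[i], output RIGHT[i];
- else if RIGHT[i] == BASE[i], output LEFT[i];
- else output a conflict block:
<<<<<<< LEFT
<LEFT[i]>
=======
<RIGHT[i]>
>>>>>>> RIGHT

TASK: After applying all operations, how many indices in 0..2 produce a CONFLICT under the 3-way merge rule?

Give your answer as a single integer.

Answer: 1

Derivation:
Final LEFT:  [charlie, bravo, alpha]
Final RIGHT: [alpha, bravo, alpha]
i=0: BASE=delta L=charlie R=alpha all differ -> CONFLICT
i=1: L=bravo R=bravo -> agree -> bravo
i=2: L=alpha R=alpha -> agree -> alpha
Conflict count: 1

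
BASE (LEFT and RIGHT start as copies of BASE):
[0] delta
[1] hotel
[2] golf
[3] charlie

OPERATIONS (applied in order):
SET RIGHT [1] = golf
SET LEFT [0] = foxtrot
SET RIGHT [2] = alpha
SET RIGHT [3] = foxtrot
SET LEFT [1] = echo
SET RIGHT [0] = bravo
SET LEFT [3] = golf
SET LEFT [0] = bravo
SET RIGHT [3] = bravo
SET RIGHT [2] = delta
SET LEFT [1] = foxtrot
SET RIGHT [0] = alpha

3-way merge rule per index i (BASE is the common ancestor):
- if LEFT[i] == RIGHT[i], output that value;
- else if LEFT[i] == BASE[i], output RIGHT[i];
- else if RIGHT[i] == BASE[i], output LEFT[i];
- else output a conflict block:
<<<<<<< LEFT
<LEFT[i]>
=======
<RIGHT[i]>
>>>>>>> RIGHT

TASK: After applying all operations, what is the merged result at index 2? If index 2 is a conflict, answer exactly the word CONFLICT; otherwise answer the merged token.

Final LEFT:  [bravo, foxtrot, golf, golf]
Final RIGHT: [alpha, golf, delta, bravo]
i=0: BASE=delta L=bravo R=alpha all differ -> CONFLICT
i=1: BASE=hotel L=foxtrot R=golf all differ -> CONFLICT
i=2: L=golf=BASE, R=delta -> take RIGHT -> delta
i=3: BASE=charlie L=golf R=bravo all differ -> CONFLICT
Index 2 -> delta

Answer: delta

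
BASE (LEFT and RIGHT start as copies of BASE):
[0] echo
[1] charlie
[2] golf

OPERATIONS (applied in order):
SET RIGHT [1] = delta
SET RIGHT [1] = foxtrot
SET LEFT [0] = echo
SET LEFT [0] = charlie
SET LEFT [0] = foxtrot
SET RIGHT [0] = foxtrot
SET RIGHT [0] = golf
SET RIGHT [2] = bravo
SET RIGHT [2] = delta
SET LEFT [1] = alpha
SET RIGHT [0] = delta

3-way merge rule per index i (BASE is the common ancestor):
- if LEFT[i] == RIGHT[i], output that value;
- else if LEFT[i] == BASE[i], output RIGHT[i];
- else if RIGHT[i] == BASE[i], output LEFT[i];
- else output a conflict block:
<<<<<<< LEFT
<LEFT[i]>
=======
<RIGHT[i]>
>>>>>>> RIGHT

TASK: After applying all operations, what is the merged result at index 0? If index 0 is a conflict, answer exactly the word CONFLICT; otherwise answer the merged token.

Final LEFT:  [foxtrot, alpha, golf]
Final RIGHT: [delta, foxtrot, delta]
i=0: BASE=echo L=foxtrot R=delta all differ -> CONFLICT
i=1: BASE=charlie L=alpha R=foxtrot all differ -> CONFLICT
i=2: L=golf=BASE, R=delta -> take RIGHT -> delta
Index 0 -> CONFLICT

Answer: CONFLICT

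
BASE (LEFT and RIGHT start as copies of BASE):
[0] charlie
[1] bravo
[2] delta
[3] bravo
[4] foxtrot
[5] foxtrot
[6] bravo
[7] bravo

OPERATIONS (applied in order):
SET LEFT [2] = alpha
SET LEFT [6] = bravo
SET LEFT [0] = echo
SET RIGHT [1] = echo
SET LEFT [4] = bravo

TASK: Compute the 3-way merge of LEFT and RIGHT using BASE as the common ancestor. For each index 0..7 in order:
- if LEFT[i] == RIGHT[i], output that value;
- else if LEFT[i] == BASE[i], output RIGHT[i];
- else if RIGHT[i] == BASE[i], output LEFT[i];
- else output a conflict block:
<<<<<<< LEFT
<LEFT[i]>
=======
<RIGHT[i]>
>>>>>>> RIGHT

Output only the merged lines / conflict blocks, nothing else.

Answer: echo
echo
alpha
bravo
bravo
foxtrot
bravo
bravo

Derivation:
Final LEFT:  [echo, bravo, alpha, bravo, bravo, foxtrot, bravo, bravo]
Final RIGHT: [charlie, echo, delta, bravo, foxtrot, foxtrot, bravo, bravo]
i=0: L=echo, R=charlie=BASE -> take LEFT -> echo
i=1: L=bravo=BASE, R=echo -> take RIGHT -> echo
i=2: L=alpha, R=delta=BASE -> take LEFT -> alpha
i=3: L=bravo R=bravo -> agree -> bravo
i=4: L=bravo, R=foxtrot=BASE -> take LEFT -> bravo
i=5: L=foxtrot R=foxtrot -> agree -> foxtrot
i=6: L=bravo R=bravo -> agree -> bravo
i=7: L=bravo R=bravo -> agree -> bravo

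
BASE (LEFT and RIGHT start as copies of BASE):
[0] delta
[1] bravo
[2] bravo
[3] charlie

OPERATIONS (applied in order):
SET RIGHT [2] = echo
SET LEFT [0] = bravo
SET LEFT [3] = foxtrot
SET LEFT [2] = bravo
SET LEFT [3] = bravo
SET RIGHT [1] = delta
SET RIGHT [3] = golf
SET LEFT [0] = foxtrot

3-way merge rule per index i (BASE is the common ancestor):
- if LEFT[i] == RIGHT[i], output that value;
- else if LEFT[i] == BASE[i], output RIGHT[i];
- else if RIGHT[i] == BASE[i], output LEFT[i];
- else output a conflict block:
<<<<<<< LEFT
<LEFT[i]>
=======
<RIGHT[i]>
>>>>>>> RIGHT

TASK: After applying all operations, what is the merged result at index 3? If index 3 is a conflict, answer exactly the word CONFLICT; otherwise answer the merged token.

Final LEFT:  [foxtrot, bravo, bravo, bravo]
Final RIGHT: [delta, delta, echo, golf]
i=0: L=foxtrot, R=delta=BASE -> take LEFT -> foxtrot
i=1: L=bravo=BASE, R=delta -> take RIGHT -> delta
i=2: L=bravo=BASE, R=echo -> take RIGHT -> echo
i=3: BASE=charlie L=bravo R=golf all differ -> CONFLICT
Index 3 -> CONFLICT

Answer: CONFLICT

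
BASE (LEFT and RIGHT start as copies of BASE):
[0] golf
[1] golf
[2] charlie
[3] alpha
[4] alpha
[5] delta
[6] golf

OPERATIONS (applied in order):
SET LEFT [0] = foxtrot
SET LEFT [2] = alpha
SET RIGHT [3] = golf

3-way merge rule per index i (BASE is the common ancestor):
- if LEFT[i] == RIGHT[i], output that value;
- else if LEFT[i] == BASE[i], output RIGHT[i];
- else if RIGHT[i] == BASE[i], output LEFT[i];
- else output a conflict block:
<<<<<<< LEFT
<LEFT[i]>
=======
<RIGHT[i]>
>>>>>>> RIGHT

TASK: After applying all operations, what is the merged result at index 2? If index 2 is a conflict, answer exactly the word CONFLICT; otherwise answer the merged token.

Answer: alpha

Derivation:
Final LEFT:  [foxtrot, golf, alpha, alpha, alpha, delta, golf]
Final RIGHT: [golf, golf, charlie, golf, alpha, delta, golf]
i=0: L=foxtrot, R=golf=BASE -> take LEFT -> foxtrot
i=1: L=golf R=golf -> agree -> golf
i=2: L=alpha, R=charlie=BASE -> take LEFT -> alpha
i=3: L=alpha=BASE, R=golf -> take RIGHT -> golf
i=4: L=alpha R=alpha -> agree -> alpha
i=5: L=delta R=delta -> agree -> delta
i=6: L=golf R=golf -> agree -> golf
Index 2 -> alpha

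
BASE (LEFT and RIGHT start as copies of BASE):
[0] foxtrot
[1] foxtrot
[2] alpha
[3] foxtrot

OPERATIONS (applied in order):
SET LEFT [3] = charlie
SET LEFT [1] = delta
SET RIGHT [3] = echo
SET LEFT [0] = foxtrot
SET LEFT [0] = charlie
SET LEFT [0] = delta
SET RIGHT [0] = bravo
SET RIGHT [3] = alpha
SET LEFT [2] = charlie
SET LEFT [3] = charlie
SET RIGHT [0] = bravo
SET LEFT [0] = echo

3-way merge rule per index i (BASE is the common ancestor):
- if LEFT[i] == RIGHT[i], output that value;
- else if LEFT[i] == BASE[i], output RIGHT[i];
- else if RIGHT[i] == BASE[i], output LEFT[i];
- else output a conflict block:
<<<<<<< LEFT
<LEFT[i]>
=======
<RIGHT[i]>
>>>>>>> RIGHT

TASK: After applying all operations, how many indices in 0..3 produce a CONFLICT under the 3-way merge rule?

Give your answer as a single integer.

Answer: 2

Derivation:
Final LEFT:  [echo, delta, charlie, charlie]
Final RIGHT: [bravo, foxtrot, alpha, alpha]
i=0: BASE=foxtrot L=echo R=bravo all differ -> CONFLICT
i=1: L=delta, R=foxtrot=BASE -> take LEFT -> delta
i=2: L=charlie, R=alpha=BASE -> take LEFT -> charlie
i=3: BASE=foxtrot L=charlie R=alpha all differ -> CONFLICT
Conflict count: 2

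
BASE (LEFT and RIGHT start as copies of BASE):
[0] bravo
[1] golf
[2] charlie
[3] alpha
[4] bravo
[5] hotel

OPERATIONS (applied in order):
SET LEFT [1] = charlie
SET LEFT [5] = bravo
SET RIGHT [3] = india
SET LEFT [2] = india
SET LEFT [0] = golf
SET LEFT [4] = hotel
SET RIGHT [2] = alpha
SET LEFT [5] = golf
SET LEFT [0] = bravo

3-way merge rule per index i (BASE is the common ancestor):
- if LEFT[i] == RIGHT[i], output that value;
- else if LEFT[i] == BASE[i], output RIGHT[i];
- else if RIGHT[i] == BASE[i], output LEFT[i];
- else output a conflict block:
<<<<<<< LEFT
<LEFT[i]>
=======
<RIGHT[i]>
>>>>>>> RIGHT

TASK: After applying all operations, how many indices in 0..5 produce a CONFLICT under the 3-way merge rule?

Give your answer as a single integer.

Answer: 1

Derivation:
Final LEFT:  [bravo, charlie, india, alpha, hotel, golf]
Final RIGHT: [bravo, golf, alpha, india, bravo, hotel]
i=0: L=bravo R=bravo -> agree -> bravo
i=1: L=charlie, R=golf=BASE -> take LEFT -> charlie
i=2: BASE=charlie L=india R=alpha all differ -> CONFLICT
i=3: L=alpha=BASE, R=india -> take RIGHT -> india
i=4: L=hotel, R=bravo=BASE -> take LEFT -> hotel
i=5: L=golf, R=hotel=BASE -> take LEFT -> golf
Conflict count: 1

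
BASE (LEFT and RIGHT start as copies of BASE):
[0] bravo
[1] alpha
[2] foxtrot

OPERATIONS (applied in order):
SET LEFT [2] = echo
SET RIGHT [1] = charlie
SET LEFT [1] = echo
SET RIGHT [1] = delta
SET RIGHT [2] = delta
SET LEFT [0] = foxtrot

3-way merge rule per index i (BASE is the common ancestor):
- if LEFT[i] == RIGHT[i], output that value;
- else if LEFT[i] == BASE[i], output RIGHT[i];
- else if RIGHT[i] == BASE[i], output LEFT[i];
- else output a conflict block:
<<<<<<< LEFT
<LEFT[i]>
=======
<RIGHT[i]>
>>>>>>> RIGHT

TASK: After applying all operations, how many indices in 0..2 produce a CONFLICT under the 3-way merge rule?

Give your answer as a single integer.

Final LEFT:  [foxtrot, echo, echo]
Final RIGHT: [bravo, delta, delta]
i=0: L=foxtrot, R=bravo=BASE -> take LEFT -> foxtrot
i=1: BASE=alpha L=echo R=delta all differ -> CONFLICT
i=2: BASE=foxtrot L=echo R=delta all differ -> CONFLICT
Conflict count: 2

Answer: 2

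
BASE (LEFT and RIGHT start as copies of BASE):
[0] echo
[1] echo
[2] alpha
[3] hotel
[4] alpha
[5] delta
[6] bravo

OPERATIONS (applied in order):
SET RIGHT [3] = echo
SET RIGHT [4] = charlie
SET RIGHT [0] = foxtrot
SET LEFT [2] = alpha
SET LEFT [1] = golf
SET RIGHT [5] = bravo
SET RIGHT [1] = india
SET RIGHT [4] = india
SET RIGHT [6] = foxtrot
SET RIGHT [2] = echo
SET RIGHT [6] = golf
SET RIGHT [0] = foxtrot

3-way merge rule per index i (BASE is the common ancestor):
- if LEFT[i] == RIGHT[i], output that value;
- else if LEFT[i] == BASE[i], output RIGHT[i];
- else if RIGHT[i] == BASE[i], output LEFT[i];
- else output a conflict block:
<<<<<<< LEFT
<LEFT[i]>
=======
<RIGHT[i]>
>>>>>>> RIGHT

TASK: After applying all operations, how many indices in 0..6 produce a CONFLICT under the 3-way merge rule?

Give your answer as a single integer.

Final LEFT:  [echo, golf, alpha, hotel, alpha, delta, bravo]
Final RIGHT: [foxtrot, india, echo, echo, india, bravo, golf]
i=0: L=echo=BASE, R=foxtrot -> take RIGHT -> foxtrot
i=1: BASE=echo L=golf R=india all differ -> CONFLICT
i=2: L=alpha=BASE, R=echo -> take RIGHT -> echo
i=3: L=hotel=BASE, R=echo -> take RIGHT -> echo
i=4: L=alpha=BASE, R=india -> take RIGHT -> india
i=5: L=delta=BASE, R=bravo -> take RIGHT -> bravo
i=6: L=bravo=BASE, R=golf -> take RIGHT -> golf
Conflict count: 1

Answer: 1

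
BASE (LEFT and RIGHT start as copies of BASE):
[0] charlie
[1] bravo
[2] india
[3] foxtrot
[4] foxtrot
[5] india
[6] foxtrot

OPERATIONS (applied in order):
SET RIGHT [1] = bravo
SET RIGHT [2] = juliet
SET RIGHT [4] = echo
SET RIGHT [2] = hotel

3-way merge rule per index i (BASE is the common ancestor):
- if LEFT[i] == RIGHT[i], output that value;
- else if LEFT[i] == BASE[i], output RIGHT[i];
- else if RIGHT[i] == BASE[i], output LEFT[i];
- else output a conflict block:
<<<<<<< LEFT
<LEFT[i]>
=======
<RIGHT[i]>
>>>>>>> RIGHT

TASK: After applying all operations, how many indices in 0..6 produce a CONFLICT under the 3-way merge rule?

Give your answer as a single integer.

Answer: 0

Derivation:
Final LEFT:  [charlie, bravo, india, foxtrot, foxtrot, india, foxtrot]
Final RIGHT: [charlie, bravo, hotel, foxtrot, echo, india, foxtrot]
i=0: L=charlie R=charlie -> agree -> charlie
i=1: L=bravo R=bravo -> agree -> bravo
i=2: L=india=BASE, R=hotel -> take RIGHT -> hotel
i=3: L=foxtrot R=foxtrot -> agree -> foxtrot
i=4: L=foxtrot=BASE, R=echo -> take RIGHT -> echo
i=5: L=india R=india -> agree -> india
i=6: L=foxtrot R=foxtrot -> agree -> foxtrot
Conflict count: 0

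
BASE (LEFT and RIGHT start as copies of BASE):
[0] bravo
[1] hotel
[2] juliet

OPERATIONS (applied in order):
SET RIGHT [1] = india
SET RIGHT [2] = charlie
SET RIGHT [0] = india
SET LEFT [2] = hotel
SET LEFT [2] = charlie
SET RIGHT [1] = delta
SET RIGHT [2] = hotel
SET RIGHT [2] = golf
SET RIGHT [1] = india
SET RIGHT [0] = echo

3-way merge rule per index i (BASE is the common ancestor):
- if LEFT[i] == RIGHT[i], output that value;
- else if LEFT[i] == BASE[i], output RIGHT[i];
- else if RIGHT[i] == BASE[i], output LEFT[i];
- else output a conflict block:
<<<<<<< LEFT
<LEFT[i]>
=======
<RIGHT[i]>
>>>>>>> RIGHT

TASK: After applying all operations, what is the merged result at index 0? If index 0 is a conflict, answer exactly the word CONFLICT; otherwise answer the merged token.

Final LEFT:  [bravo, hotel, charlie]
Final RIGHT: [echo, india, golf]
i=0: L=bravo=BASE, R=echo -> take RIGHT -> echo
i=1: L=hotel=BASE, R=india -> take RIGHT -> india
i=2: BASE=juliet L=charlie R=golf all differ -> CONFLICT
Index 0 -> echo

Answer: echo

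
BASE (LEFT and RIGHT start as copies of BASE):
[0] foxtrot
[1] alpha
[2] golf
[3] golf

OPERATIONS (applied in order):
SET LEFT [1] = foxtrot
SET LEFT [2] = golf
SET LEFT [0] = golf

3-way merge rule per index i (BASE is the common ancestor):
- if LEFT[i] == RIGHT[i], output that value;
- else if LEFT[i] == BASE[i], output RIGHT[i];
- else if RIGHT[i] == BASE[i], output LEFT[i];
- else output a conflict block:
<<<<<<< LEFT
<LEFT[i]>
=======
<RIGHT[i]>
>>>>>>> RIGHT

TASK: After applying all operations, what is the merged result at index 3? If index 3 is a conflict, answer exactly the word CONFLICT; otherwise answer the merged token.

Final LEFT:  [golf, foxtrot, golf, golf]
Final RIGHT: [foxtrot, alpha, golf, golf]
i=0: L=golf, R=foxtrot=BASE -> take LEFT -> golf
i=1: L=foxtrot, R=alpha=BASE -> take LEFT -> foxtrot
i=2: L=golf R=golf -> agree -> golf
i=3: L=golf R=golf -> agree -> golf
Index 3 -> golf

Answer: golf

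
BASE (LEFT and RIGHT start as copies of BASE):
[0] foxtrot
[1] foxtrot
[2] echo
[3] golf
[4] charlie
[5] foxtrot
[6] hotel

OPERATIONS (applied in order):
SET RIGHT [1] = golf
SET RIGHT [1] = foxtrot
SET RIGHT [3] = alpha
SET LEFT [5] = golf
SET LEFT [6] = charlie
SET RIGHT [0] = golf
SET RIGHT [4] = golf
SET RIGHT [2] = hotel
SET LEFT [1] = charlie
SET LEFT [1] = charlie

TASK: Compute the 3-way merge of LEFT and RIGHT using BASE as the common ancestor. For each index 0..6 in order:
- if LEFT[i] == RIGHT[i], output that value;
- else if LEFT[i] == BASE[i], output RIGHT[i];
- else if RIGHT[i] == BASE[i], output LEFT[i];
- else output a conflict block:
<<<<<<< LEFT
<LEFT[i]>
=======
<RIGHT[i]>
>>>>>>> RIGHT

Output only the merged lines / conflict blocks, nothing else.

Final LEFT:  [foxtrot, charlie, echo, golf, charlie, golf, charlie]
Final RIGHT: [golf, foxtrot, hotel, alpha, golf, foxtrot, hotel]
i=0: L=foxtrot=BASE, R=golf -> take RIGHT -> golf
i=1: L=charlie, R=foxtrot=BASE -> take LEFT -> charlie
i=2: L=echo=BASE, R=hotel -> take RIGHT -> hotel
i=3: L=golf=BASE, R=alpha -> take RIGHT -> alpha
i=4: L=charlie=BASE, R=golf -> take RIGHT -> golf
i=5: L=golf, R=foxtrot=BASE -> take LEFT -> golf
i=6: L=charlie, R=hotel=BASE -> take LEFT -> charlie

Answer: golf
charlie
hotel
alpha
golf
golf
charlie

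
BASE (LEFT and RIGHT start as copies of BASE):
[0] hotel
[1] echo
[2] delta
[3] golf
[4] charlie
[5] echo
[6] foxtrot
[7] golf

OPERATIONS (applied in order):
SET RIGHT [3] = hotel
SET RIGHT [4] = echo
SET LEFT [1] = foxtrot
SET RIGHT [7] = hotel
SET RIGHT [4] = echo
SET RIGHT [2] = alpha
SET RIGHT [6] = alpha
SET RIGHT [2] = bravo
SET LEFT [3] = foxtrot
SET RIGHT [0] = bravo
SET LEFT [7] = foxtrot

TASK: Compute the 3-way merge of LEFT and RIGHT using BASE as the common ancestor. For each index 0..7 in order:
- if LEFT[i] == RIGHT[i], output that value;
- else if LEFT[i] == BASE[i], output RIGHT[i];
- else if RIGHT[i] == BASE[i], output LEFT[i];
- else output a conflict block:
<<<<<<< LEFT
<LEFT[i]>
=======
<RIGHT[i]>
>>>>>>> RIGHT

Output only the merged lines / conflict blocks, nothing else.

Final LEFT:  [hotel, foxtrot, delta, foxtrot, charlie, echo, foxtrot, foxtrot]
Final RIGHT: [bravo, echo, bravo, hotel, echo, echo, alpha, hotel]
i=0: L=hotel=BASE, R=bravo -> take RIGHT -> bravo
i=1: L=foxtrot, R=echo=BASE -> take LEFT -> foxtrot
i=2: L=delta=BASE, R=bravo -> take RIGHT -> bravo
i=3: BASE=golf L=foxtrot R=hotel all differ -> CONFLICT
i=4: L=charlie=BASE, R=echo -> take RIGHT -> echo
i=5: L=echo R=echo -> agree -> echo
i=6: L=foxtrot=BASE, R=alpha -> take RIGHT -> alpha
i=7: BASE=golf L=foxtrot R=hotel all differ -> CONFLICT

Answer: bravo
foxtrot
bravo
<<<<<<< LEFT
foxtrot
=======
hotel
>>>>>>> RIGHT
echo
echo
alpha
<<<<<<< LEFT
foxtrot
=======
hotel
>>>>>>> RIGHT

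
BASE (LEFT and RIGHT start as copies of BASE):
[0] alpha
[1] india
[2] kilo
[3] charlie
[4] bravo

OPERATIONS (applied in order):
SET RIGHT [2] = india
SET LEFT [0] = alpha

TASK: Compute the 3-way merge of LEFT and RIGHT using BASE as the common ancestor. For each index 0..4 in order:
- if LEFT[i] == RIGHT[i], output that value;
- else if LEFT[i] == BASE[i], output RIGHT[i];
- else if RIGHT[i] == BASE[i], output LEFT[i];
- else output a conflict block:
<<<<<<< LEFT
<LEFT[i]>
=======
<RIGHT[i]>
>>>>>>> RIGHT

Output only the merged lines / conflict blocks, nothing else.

Final LEFT:  [alpha, india, kilo, charlie, bravo]
Final RIGHT: [alpha, india, india, charlie, bravo]
i=0: L=alpha R=alpha -> agree -> alpha
i=1: L=india R=india -> agree -> india
i=2: L=kilo=BASE, R=india -> take RIGHT -> india
i=3: L=charlie R=charlie -> agree -> charlie
i=4: L=bravo R=bravo -> agree -> bravo

Answer: alpha
india
india
charlie
bravo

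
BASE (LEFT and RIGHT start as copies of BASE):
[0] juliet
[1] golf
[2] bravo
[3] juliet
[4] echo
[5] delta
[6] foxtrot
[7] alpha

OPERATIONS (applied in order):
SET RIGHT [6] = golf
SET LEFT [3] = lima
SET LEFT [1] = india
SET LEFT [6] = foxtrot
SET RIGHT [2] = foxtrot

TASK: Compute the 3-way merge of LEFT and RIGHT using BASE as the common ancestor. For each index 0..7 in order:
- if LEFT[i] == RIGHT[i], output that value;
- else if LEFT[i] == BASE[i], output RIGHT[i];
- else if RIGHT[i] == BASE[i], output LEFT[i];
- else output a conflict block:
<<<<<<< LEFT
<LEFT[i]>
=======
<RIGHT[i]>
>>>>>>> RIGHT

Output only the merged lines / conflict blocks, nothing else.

Answer: juliet
india
foxtrot
lima
echo
delta
golf
alpha

Derivation:
Final LEFT:  [juliet, india, bravo, lima, echo, delta, foxtrot, alpha]
Final RIGHT: [juliet, golf, foxtrot, juliet, echo, delta, golf, alpha]
i=0: L=juliet R=juliet -> agree -> juliet
i=1: L=india, R=golf=BASE -> take LEFT -> india
i=2: L=bravo=BASE, R=foxtrot -> take RIGHT -> foxtrot
i=3: L=lima, R=juliet=BASE -> take LEFT -> lima
i=4: L=echo R=echo -> agree -> echo
i=5: L=delta R=delta -> agree -> delta
i=6: L=foxtrot=BASE, R=golf -> take RIGHT -> golf
i=7: L=alpha R=alpha -> agree -> alpha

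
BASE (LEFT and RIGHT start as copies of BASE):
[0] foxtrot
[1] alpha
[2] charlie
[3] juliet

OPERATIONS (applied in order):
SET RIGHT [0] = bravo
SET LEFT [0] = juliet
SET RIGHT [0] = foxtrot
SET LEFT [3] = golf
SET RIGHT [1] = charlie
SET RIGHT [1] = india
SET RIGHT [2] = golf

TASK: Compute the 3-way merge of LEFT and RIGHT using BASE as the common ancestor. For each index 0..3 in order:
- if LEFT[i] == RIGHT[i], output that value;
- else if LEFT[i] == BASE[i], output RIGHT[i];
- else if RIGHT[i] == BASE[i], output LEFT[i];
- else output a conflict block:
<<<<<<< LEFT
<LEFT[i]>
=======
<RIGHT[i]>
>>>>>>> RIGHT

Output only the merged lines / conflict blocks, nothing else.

Final LEFT:  [juliet, alpha, charlie, golf]
Final RIGHT: [foxtrot, india, golf, juliet]
i=0: L=juliet, R=foxtrot=BASE -> take LEFT -> juliet
i=1: L=alpha=BASE, R=india -> take RIGHT -> india
i=2: L=charlie=BASE, R=golf -> take RIGHT -> golf
i=3: L=golf, R=juliet=BASE -> take LEFT -> golf

Answer: juliet
india
golf
golf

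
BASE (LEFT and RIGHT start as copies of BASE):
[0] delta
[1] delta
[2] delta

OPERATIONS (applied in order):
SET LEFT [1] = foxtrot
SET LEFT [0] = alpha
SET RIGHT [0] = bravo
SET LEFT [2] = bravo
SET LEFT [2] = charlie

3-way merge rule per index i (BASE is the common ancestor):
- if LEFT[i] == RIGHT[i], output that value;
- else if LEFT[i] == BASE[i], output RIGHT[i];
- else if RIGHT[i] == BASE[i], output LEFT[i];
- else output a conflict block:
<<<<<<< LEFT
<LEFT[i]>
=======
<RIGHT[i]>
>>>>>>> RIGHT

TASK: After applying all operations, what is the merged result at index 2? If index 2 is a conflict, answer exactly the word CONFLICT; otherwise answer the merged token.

Answer: charlie

Derivation:
Final LEFT:  [alpha, foxtrot, charlie]
Final RIGHT: [bravo, delta, delta]
i=0: BASE=delta L=alpha R=bravo all differ -> CONFLICT
i=1: L=foxtrot, R=delta=BASE -> take LEFT -> foxtrot
i=2: L=charlie, R=delta=BASE -> take LEFT -> charlie
Index 2 -> charlie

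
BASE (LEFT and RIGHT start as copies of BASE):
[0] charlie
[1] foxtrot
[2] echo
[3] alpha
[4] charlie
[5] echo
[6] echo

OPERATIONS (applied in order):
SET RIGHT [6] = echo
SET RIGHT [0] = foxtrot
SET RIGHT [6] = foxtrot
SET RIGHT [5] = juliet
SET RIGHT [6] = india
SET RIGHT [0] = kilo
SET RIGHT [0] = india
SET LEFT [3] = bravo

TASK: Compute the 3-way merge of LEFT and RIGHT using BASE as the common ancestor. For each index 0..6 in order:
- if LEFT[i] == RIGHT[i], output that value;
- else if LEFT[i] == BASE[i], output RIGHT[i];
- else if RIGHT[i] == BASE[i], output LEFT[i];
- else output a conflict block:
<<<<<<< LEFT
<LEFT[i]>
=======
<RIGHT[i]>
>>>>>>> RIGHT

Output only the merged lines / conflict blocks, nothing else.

Answer: india
foxtrot
echo
bravo
charlie
juliet
india

Derivation:
Final LEFT:  [charlie, foxtrot, echo, bravo, charlie, echo, echo]
Final RIGHT: [india, foxtrot, echo, alpha, charlie, juliet, india]
i=0: L=charlie=BASE, R=india -> take RIGHT -> india
i=1: L=foxtrot R=foxtrot -> agree -> foxtrot
i=2: L=echo R=echo -> agree -> echo
i=3: L=bravo, R=alpha=BASE -> take LEFT -> bravo
i=4: L=charlie R=charlie -> agree -> charlie
i=5: L=echo=BASE, R=juliet -> take RIGHT -> juliet
i=6: L=echo=BASE, R=india -> take RIGHT -> india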